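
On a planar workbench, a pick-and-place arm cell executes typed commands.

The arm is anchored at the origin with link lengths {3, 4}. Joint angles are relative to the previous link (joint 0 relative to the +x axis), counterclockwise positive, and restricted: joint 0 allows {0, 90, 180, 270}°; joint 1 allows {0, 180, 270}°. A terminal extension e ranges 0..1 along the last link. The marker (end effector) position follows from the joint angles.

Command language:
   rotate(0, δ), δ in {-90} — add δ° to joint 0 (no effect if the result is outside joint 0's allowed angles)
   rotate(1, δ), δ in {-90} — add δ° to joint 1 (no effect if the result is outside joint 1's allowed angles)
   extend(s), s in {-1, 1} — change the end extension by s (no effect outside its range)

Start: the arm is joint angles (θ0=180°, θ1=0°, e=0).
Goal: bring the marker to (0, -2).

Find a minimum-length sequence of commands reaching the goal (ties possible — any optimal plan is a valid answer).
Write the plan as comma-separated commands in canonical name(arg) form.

t0: joint angles (θ0=180°, θ1=0°, e=0)
1. rotate(0, -90) → joint angles (θ0=90°, θ1=0°, e=0)
2. rotate(1, -90) → joint angles (θ0=90°, θ1=270°, e=0)
3. rotate(1, -90) → joint angles (θ0=90°, θ1=180°, e=0)
4. extend(1) → joint angles (θ0=90°, θ1=180°, e=1)
minimal: 4 command(s), checked below 4.

rotate(0, -90), rotate(1, -90), rotate(1, -90), extend(1)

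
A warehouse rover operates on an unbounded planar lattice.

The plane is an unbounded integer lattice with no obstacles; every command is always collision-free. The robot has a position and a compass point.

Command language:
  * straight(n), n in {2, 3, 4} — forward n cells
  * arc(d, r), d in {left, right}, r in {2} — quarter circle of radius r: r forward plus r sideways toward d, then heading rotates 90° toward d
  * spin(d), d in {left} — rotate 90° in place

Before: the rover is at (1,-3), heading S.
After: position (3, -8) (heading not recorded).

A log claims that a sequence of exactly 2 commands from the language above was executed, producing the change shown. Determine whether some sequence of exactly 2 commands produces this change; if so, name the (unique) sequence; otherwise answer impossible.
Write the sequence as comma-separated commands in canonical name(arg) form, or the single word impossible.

key: order matters: swapping straight(3) and arc(left, 2) lands elsewhere
initial: at (1,-3), heading S
1. straight(3) → at (1,-6), heading S
2. arc(left, 2) → at (3,-8), heading E
all 36 alternatives checked — unique.

straight(3), arc(left, 2)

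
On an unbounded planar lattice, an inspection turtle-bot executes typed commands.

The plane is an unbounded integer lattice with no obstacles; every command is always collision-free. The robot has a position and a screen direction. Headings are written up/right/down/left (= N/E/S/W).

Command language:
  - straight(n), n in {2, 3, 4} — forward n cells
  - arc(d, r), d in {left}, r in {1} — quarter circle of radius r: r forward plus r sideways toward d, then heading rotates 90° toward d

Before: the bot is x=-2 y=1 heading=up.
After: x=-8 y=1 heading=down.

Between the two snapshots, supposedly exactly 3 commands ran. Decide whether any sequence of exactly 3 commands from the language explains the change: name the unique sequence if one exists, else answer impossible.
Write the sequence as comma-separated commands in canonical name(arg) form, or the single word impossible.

key: cell and facing (now S) both changed — the 3 commands mix motion and turning
from: x=-2 y=1 heading=up
[1] after arc(left, 1): x=-3 y=2 heading=left
[2] after straight(4): x=-7 y=2 heading=left
[3] after arc(left, 1): x=-8 y=1 heading=down
no other 3-command option fits: unique.

arc(left, 1), straight(4), arc(left, 1)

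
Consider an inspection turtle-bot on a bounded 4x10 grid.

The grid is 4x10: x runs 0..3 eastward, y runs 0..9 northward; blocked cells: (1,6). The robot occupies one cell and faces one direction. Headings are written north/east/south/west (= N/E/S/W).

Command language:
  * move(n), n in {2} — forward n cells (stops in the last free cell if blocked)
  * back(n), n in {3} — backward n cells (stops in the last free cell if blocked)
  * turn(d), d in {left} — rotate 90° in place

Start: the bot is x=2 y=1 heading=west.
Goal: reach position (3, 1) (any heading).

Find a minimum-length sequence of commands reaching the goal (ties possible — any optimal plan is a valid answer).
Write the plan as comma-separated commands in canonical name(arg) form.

back(3)

initial: x=2 y=1 heading=west
t=1 back(3) ⇒ x=3 y=1 heading=west
shorter routes all fall short; 1 is best.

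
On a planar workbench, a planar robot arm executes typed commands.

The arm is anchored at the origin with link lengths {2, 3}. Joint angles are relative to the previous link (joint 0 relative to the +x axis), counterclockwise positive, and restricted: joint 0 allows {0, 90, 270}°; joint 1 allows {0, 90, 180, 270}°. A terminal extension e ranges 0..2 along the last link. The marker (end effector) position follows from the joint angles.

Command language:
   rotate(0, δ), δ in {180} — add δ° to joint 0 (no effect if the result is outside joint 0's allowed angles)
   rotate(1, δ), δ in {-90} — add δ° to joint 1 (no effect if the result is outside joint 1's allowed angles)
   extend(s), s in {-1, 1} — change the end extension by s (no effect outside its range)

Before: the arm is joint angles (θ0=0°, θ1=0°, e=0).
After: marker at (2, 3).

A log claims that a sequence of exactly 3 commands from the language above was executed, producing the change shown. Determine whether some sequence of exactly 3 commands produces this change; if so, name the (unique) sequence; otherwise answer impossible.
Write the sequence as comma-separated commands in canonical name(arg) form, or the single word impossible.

initial: joint angles (θ0=0°, θ1=0°, e=0)
t=1 rotate(1, -90) ⇒ joint angles (θ0=0°, θ1=270°, e=0)
t=2 rotate(1, -90) ⇒ joint angles (θ0=0°, θ1=180°, e=0)
t=3 rotate(1, -90) ⇒ joint angles (θ0=0°, θ1=90°, e=0)
no other 3-command option fits: unique.

rotate(1, -90), rotate(1, -90), rotate(1, -90)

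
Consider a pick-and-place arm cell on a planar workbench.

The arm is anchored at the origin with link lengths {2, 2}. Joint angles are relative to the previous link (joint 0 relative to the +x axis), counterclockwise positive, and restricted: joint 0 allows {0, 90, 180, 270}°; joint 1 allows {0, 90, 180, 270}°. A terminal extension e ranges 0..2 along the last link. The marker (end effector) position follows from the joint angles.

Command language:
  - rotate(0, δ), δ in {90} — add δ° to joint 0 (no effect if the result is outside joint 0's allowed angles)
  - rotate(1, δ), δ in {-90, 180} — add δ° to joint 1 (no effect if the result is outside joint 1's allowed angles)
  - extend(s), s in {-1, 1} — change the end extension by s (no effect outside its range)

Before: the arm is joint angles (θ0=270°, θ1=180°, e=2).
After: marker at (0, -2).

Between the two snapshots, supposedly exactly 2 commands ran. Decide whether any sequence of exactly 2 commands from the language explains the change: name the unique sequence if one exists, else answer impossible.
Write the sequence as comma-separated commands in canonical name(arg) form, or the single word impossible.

rotate(0, 90), rotate(0, 90)

t0: joint angles (θ0=270°, θ1=180°, e=2)
1. rotate(0, 90) → joint angles (θ0=0°, θ1=180°, e=2)
2. rotate(0, 90) → joint angles (θ0=90°, θ1=180°, e=2)
all 25 alternatives checked — unique.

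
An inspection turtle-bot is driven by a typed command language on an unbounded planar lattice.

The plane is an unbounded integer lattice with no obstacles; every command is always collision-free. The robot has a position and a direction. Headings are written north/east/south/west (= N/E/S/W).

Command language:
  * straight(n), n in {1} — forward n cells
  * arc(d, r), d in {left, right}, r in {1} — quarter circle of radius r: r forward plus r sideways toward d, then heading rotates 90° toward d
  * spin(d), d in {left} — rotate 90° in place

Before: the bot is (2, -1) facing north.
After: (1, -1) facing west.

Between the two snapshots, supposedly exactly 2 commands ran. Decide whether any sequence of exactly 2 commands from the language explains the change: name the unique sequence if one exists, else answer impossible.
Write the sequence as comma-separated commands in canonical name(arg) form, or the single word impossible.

spin(left), straight(1)

key: running straight(1) before spin(left) would end elsewhere — order is forced
from: (2, -1) facing north
1. spin(left) → (2, -1) facing west
2. straight(1) → (1, -1) facing west
no rival 2-sequence matches.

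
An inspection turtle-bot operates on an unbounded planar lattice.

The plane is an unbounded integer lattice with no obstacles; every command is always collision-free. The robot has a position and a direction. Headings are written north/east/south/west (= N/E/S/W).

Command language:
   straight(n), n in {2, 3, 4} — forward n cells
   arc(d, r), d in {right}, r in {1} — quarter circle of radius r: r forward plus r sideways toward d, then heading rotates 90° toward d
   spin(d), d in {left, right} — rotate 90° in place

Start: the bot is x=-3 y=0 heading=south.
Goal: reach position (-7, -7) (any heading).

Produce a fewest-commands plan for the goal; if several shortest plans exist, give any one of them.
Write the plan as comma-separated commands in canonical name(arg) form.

start: x=-3 y=0 heading=south
1. straight(4) → x=-3 y=-4 heading=south
2. straight(2) → x=-3 y=-6 heading=south
3. arc(right, 1) → x=-4 y=-7 heading=west
4. straight(3) → x=-7 y=-7 heading=west
nothing shorter than 4 reaches the goal.

straight(4), straight(2), arc(right, 1), straight(3)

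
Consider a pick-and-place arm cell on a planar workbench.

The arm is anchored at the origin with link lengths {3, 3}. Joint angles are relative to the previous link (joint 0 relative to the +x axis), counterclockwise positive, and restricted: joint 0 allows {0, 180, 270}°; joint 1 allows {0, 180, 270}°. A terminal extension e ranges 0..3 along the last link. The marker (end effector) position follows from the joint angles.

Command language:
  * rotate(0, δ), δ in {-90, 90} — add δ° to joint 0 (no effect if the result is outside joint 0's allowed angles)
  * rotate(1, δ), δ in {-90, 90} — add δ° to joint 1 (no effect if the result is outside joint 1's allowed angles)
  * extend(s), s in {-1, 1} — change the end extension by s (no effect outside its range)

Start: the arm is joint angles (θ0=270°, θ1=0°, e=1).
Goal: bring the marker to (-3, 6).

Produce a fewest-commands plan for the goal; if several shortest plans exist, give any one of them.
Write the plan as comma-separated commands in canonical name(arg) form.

start: joint angles (θ0=270°, θ1=0°, e=1)
step 1 (extend(1)): joint angles (θ0=270°, θ1=0°, e=2)
step 2 (extend(1)): joint angles (θ0=270°, θ1=0°, e=3)
step 3 (rotate(1, -90)): joint angles (θ0=270°, θ1=270°, e=3)
step 4 (rotate(0, -90)): joint angles (θ0=180°, θ1=270°, e=3)
nothing shorter than 4 reaches the goal.

extend(1), extend(1), rotate(1, -90), rotate(0, -90)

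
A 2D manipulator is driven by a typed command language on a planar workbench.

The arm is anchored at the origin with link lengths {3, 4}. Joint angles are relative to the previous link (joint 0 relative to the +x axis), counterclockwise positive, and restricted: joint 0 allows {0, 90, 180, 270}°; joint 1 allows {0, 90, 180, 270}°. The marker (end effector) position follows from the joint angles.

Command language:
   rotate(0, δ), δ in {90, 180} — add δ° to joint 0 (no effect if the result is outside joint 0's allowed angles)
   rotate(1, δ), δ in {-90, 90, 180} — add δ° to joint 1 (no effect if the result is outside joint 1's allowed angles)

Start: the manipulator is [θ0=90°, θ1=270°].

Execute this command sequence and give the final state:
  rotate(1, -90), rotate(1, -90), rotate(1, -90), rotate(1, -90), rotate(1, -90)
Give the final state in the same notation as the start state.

[θ0=90°, θ1=180°]

start: [θ0=90°, θ1=270°]
step 1 (rotate(1, -90)): [θ0=90°, θ1=180°]
step 2 (rotate(1, -90)): [θ0=90°, θ1=90°]
step 3 (rotate(1, -90)): [θ0=90°, θ1=0°]
step 4 (rotate(1, -90)): [θ0=90°, θ1=270°]
step 5 (rotate(1, -90)): [θ0=90°, θ1=180°]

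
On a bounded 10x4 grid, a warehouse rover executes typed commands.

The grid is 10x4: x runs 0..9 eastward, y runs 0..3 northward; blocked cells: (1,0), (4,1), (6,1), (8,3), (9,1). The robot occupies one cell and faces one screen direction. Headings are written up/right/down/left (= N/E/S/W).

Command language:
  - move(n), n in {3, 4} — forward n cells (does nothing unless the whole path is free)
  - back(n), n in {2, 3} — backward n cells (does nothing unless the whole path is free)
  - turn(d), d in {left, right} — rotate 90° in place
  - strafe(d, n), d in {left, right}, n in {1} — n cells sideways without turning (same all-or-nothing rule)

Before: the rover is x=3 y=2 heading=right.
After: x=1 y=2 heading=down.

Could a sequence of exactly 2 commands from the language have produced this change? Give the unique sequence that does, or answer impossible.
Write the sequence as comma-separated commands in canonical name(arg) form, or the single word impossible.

back(2), turn(right)

key: position moved to (1,2) AND the heading swung to S — translation plus rotation needed
from: x=3 y=2 heading=right
[1] after back(2): x=1 y=2 heading=right
[2] after turn(right): x=1 y=2 heading=down
all 64 alternatives checked — unique.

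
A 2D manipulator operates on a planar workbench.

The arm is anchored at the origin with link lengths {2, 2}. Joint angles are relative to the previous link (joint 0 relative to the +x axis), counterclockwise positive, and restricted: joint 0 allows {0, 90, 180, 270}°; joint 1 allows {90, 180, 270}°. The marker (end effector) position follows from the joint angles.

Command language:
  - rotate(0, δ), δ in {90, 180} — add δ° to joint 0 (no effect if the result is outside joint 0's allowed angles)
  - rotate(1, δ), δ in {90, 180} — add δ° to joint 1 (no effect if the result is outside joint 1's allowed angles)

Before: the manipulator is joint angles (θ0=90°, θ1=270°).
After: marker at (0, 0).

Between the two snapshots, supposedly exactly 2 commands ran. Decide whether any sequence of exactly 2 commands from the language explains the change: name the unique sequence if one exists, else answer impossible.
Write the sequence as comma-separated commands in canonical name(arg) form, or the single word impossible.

key: order matters: swapping rotate(1, 180) and rotate(1, 90) lands elsewhere
from: joint angles (θ0=90°, θ1=270°)
t=1 rotate(1, 180) ⇒ joint angles (θ0=90°, θ1=90°)
t=2 rotate(1, 90) ⇒ joint angles (θ0=90°, θ1=180°)
all 16 alternatives checked — unique.

rotate(1, 180), rotate(1, 90)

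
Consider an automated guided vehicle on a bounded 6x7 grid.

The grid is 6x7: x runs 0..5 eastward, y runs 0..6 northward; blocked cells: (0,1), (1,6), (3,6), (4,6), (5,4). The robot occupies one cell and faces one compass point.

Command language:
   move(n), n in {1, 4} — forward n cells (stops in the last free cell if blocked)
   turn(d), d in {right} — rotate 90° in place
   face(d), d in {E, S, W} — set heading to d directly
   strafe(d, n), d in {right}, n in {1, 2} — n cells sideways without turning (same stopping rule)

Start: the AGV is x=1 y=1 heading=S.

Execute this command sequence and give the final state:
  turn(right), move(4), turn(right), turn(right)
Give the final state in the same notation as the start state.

x=1 y=1 heading=E

t0: x=1 y=1 heading=S
[1] after turn(right): x=1 y=1 heading=W
[2] after move(4): x=1 y=1 heading=W
[3] after turn(right): x=1 y=1 heading=N
[4] after turn(right): x=1 y=1 heading=E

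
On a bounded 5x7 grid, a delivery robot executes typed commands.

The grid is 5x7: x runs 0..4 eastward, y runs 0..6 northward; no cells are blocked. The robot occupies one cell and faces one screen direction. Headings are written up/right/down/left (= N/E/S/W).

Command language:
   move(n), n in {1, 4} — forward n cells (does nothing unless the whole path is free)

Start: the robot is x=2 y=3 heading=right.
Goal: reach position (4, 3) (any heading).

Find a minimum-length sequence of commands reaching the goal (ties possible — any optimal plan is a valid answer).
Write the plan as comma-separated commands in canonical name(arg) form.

start: x=2 y=3 heading=right
t=1 move(1) ⇒ x=3 y=3 heading=right
t=2 move(1) ⇒ x=4 y=3 heading=right
no 1-step plan works, so 2 is optimal.

move(1), move(1)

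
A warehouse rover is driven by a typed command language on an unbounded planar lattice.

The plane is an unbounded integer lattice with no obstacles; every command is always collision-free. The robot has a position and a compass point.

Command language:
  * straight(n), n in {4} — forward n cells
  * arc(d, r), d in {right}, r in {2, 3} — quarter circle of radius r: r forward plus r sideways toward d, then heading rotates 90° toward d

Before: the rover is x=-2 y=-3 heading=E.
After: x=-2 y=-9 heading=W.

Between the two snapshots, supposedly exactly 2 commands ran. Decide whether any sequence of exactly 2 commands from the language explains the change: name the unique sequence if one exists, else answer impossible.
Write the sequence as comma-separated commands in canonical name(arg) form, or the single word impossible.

key: cell and facing (now W) both changed — the 2 commands mix motion and turning
start: x=-2 y=-3 heading=E
1. arc(right, 3) → x=1 y=-6 heading=S
2. arc(right, 3) → x=-2 y=-9 heading=W
all 9 alternatives checked — unique.

arc(right, 3), arc(right, 3)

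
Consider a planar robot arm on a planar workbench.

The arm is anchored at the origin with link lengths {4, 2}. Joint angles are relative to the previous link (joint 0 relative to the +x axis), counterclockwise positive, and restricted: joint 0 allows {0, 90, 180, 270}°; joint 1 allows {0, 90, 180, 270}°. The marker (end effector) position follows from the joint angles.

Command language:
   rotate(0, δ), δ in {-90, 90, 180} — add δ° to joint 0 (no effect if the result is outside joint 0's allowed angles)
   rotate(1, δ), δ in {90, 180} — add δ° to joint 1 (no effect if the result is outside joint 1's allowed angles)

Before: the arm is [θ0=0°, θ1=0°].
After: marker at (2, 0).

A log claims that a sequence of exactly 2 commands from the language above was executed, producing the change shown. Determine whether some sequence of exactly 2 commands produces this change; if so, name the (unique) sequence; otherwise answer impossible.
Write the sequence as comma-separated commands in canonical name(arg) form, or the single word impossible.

t0: [θ0=0°, θ1=0°]
[1] after rotate(1, 90): [θ0=0°, θ1=90°]
[2] after rotate(1, 90): [θ0=0°, θ1=180°]
no other 2-command option fits: unique.

rotate(1, 90), rotate(1, 90)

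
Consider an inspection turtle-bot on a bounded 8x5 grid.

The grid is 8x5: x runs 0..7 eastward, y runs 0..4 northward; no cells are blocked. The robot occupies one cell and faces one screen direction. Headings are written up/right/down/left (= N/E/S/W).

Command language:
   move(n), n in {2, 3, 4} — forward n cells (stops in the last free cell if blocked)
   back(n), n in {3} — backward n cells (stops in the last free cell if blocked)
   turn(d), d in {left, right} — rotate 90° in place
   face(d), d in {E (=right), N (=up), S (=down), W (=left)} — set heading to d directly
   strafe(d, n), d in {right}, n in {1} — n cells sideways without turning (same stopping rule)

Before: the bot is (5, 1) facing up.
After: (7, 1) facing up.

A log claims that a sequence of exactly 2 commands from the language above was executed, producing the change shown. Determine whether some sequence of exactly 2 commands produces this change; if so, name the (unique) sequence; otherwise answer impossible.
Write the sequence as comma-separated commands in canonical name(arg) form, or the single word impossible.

key: heading stays N — no command in the sequence turns
from: (5, 1) facing up
[1] after strafe(right, 1): (6, 1) facing up
[2] after strafe(right, 1): (7, 1) facing up
uniquely the one of 121 2-step routes that fits.

strafe(right, 1), strafe(right, 1)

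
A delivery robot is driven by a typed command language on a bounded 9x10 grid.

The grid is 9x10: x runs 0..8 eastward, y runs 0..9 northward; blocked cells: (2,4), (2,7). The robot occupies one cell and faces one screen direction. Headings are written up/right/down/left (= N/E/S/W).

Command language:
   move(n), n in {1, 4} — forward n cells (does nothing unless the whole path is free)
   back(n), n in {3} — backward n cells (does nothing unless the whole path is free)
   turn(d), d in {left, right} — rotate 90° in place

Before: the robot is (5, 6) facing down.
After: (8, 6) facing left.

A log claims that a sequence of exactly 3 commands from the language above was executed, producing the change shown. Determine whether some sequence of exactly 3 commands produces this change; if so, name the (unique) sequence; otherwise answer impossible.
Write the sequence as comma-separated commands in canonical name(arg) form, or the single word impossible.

turn(right), back(3), back(3)

key: position moved to (8,6) AND the heading swung to W — translation plus rotation needed
initial: (5, 6) facing down
t=1 turn(right) ⇒ (5, 6) facing left
t=2 back(3) ⇒ (8, 6) facing left
t=3 back(3) ⇒ (8, 6) facing left
no other 3-command option fits: unique.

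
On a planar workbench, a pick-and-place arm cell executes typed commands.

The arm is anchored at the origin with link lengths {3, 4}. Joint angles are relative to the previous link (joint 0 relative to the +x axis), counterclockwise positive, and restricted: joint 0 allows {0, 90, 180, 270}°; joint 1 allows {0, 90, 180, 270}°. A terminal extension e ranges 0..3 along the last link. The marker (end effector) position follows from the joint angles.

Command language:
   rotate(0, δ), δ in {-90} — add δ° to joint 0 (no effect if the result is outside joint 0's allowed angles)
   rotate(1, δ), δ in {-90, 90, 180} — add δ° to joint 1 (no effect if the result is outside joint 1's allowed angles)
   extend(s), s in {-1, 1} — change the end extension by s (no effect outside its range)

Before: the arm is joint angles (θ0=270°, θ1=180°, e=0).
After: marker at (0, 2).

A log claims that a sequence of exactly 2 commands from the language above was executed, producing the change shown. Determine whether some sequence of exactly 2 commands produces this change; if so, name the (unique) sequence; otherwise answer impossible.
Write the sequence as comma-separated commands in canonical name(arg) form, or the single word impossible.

extend(-1), extend(1)

key: running extend(1) before extend(-1) would end elsewhere — order is forced
t0: joint angles (θ0=270°, θ1=180°, e=0)
[1] after extend(-1): joint angles (θ0=270°, θ1=180°, e=0)
[2] after extend(1): joint angles (θ0=270°, θ1=180°, e=1)
uniquely the one of 36 2-step routes that fits.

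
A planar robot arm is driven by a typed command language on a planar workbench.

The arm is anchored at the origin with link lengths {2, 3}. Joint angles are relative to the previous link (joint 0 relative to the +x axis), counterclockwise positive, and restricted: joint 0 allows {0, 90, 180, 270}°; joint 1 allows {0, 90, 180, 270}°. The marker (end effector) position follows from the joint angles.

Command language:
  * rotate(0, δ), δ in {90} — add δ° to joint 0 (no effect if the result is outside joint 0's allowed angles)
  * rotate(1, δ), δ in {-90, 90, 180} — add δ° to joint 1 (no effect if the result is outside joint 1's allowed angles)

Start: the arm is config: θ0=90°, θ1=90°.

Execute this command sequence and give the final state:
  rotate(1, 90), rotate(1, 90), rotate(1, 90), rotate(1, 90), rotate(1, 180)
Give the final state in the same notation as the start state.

initial: config: θ0=90°, θ1=90°
1. rotate(1, 90) → config: θ0=90°, θ1=180°
2. rotate(1, 90) → config: θ0=90°, θ1=270°
3. rotate(1, 90) → config: θ0=90°, θ1=0°
4. rotate(1, 90) → config: θ0=90°, θ1=90°
5. rotate(1, 180) → config: θ0=90°, θ1=270°

config: θ0=90°, θ1=270°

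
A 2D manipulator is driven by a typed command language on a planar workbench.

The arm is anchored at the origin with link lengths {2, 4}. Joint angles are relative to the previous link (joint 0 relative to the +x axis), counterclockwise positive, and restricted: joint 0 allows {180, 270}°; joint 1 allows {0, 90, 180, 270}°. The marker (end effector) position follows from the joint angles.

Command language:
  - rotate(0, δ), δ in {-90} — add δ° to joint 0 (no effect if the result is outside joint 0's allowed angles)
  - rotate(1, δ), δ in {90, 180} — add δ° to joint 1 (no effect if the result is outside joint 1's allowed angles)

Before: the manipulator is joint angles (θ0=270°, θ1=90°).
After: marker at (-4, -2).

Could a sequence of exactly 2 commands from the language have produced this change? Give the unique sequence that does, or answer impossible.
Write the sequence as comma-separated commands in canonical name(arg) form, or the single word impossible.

from: joint angles (θ0=270°, θ1=90°)
t=1 rotate(1, 90) ⇒ joint angles (θ0=270°, θ1=180°)
t=2 rotate(1, 90) ⇒ joint angles (θ0=270°, θ1=270°)
all 9 alternatives checked — unique.

rotate(1, 90), rotate(1, 90)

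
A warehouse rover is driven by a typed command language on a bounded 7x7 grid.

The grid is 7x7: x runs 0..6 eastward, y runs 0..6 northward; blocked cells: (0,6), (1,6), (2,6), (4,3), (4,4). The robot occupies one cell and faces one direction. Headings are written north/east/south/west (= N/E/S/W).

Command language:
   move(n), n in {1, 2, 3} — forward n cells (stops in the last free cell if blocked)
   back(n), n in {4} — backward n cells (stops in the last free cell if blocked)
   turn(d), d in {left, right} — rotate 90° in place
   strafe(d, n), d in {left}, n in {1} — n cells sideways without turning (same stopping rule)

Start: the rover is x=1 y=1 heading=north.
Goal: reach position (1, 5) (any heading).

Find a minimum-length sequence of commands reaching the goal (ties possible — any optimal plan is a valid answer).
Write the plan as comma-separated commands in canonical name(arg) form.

move(1), move(3)

from: x=1 y=1 heading=north
1. move(1) → x=1 y=2 heading=north
2. move(3) → x=1 y=5 heading=north
minimal: 2 command(s), checked below 2.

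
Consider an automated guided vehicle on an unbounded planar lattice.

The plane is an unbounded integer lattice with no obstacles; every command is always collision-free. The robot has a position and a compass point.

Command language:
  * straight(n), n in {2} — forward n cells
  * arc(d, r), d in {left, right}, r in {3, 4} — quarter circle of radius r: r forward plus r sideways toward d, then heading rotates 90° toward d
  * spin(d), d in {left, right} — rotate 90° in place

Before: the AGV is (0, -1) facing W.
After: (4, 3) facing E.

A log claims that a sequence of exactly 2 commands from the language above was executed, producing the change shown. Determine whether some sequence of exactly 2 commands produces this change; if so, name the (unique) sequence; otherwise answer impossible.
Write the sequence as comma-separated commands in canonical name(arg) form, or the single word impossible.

spin(right), arc(right, 4)

key: running arc(right, 4) before spin(right) would end elsewhere — order is forced
begin: (0, -1) facing W
step 1 (spin(right)): (0, -1) facing N
step 2 (arc(right, 4)): (4, 3) facing E
uniquely the one of 49 2-step routes that fits.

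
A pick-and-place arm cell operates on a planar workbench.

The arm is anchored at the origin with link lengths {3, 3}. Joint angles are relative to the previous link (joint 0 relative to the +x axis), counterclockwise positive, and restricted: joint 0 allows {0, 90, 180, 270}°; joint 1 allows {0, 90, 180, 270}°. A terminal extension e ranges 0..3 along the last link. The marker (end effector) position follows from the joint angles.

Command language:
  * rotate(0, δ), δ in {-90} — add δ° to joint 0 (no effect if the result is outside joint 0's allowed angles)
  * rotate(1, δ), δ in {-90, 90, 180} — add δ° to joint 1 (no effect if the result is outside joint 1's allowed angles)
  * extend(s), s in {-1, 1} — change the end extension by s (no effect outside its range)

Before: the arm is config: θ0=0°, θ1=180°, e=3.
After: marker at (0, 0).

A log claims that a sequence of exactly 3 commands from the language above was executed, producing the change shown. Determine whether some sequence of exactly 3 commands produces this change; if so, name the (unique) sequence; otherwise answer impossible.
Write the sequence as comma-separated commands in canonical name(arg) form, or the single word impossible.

extend(-1), extend(-1), extend(-1)

initial: config: θ0=0°, θ1=180°, e=3
1. extend(-1) → config: θ0=0°, θ1=180°, e=2
2. extend(-1) → config: θ0=0°, θ1=180°, e=1
3. extend(-1) → config: θ0=0°, θ1=180°, e=0
no other 3-command option fits: unique.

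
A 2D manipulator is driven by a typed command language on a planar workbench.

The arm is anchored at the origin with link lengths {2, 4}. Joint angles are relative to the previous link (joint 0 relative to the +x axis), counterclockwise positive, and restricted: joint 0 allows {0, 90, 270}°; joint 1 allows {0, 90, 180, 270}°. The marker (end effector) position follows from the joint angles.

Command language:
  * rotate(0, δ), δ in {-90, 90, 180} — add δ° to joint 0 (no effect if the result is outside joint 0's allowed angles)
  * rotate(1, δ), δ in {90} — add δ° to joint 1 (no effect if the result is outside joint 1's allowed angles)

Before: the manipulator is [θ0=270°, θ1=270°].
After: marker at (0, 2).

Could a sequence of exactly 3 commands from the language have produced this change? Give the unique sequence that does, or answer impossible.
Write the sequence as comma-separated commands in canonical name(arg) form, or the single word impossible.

rotate(1, 90), rotate(1, 90), rotate(1, 90)

t0: [θ0=270°, θ1=270°]
t=1 rotate(1, 90) ⇒ [θ0=270°, θ1=0°]
t=2 rotate(1, 90) ⇒ [θ0=270°, θ1=90°]
t=3 rotate(1, 90) ⇒ [θ0=270°, θ1=180°]
no other 3-command option fits: unique.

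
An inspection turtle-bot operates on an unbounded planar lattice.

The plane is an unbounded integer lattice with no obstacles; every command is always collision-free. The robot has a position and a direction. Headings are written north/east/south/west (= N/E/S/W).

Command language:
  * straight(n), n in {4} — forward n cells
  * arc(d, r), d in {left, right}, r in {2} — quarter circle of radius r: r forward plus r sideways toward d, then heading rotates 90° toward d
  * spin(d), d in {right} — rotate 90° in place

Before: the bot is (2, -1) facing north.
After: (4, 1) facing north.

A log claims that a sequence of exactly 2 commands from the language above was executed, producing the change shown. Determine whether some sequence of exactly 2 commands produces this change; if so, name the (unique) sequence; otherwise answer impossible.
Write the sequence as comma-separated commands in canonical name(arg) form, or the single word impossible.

spin(right), arc(left, 2)

key: running arc(left, 2) before spin(right) would end elsewhere — order is forced
t0: (2, -1) facing north
t=1 spin(right) ⇒ (2, -1) facing east
t=2 arc(left, 2) ⇒ (4, 1) facing north
no rival 2-sequence matches.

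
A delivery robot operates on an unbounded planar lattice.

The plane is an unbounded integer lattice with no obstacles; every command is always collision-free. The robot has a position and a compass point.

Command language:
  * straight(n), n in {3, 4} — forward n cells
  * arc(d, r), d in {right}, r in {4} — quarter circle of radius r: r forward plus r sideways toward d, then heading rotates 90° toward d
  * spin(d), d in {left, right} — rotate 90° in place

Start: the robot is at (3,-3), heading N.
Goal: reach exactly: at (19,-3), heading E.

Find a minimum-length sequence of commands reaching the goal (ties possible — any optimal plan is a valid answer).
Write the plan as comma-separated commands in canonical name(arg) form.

begin: at (3,-3), heading N
t=1 spin(right) ⇒ at (3,-3), heading E
t=2 straight(4) ⇒ at (7,-3), heading E
t=3 straight(4) ⇒ at (11,-3), heading E
t=4 straight(4) ⇒ at (15,-3), heading E
t=5 straight(4) ⇒ at (19,-3), heading E
shorter routes all fall short; 5 is best.

spin(right), straight(4), straight(4), straight(4), straight(4)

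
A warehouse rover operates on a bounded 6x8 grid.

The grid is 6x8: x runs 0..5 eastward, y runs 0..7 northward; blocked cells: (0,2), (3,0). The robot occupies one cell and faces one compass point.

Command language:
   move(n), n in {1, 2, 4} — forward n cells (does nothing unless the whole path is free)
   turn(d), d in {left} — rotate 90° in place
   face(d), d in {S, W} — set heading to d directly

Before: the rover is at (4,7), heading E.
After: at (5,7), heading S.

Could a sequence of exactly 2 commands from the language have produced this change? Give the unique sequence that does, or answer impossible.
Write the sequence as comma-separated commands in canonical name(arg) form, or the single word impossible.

key: order matters: swapping move(1) and face(S) lands elsewhere
start: at (4,7), heading E
[1] after move(1): at (5,7), heading E
[2] after face(S): at (5,7), heading S
all 36 alternatives checked — unique.

move(1), face(S)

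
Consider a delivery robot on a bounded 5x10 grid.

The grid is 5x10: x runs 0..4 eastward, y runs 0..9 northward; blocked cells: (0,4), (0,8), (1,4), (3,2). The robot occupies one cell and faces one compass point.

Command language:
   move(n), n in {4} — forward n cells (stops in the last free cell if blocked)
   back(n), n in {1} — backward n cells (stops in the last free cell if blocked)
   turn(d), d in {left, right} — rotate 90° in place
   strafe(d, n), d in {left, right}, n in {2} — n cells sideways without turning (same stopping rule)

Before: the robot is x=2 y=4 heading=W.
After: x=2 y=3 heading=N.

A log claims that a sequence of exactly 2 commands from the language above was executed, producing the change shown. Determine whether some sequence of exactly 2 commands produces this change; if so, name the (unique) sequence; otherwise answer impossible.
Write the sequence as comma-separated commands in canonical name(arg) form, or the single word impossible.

key: position moved to (2,3) AND the heading swung to N — translation plus rotation needed
from: x=2 y=4 heading=W
[1] after turn(right): x=2 y=4 heading=N
[2] after back(1): x=2 y=3 heading=N
no other 2-command option fits: unique.

turn(right), back(1)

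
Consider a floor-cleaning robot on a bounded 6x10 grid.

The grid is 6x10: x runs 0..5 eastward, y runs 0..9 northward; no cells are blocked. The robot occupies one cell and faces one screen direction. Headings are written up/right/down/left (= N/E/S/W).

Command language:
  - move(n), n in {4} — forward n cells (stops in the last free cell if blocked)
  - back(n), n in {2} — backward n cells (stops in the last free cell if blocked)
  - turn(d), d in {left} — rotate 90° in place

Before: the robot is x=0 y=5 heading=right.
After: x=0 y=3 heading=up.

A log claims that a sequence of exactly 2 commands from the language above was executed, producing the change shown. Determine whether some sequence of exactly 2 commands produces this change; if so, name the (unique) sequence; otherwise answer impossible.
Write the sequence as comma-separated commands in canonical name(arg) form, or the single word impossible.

key: position moved to (0,3) AND the heading swung to N — translation plus rotation needed
t0: x=0 y=5 heading=right
[1] after turn(left): x=0 y=5 heading=up
[2] after back(2): x=0 y=3 heading=up
no rival 2-sequence matches.

turn(left), back(2)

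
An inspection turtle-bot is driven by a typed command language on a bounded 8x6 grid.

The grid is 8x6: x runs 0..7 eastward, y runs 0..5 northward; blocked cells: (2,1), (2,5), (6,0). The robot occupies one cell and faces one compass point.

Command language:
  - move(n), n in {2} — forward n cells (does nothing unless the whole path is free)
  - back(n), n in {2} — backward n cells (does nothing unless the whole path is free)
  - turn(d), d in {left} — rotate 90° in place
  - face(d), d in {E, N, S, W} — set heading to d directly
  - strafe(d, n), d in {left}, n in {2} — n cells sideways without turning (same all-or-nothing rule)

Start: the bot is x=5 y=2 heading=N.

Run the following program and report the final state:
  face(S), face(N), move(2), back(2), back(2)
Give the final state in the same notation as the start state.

start: x=5 y=2 heading=N
step 1 (face(S)): x=5 y=2 heading=S
step 2 (face(N)): x=5 y=2 heading=N
step 3 (move(2)): x=5 y=4 heading=N
step 4 (back(2)): x=5 y=2 heading=N
step 5 (back(2)): x=5 y=0 heading=N

x=5 y=0 heading=N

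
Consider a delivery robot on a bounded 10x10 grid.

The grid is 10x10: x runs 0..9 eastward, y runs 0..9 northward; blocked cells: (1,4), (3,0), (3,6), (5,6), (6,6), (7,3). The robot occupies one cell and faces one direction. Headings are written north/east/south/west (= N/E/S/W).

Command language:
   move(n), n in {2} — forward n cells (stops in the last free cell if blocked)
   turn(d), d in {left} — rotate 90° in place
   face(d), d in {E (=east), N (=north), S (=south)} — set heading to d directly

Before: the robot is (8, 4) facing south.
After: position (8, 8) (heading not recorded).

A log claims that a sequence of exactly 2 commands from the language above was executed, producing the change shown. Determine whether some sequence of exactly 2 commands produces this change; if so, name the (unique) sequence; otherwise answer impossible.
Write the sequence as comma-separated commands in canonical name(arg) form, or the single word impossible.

impossible

no 2-step route produces this change.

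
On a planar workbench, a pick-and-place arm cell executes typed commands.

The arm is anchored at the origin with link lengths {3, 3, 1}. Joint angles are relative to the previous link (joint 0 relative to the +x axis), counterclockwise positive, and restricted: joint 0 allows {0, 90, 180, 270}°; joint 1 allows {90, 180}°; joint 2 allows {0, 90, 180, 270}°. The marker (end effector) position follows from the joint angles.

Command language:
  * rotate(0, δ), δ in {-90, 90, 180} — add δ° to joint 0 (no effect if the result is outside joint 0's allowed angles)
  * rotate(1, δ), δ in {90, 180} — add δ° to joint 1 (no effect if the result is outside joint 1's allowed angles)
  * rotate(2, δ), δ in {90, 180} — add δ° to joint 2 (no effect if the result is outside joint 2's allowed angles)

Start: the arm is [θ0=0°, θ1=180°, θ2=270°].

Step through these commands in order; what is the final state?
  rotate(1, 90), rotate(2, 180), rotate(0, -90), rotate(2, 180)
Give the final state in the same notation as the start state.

[θ0=270°, θ1=180°, θ2=270°]

from: [θ0=0°, θ1=180°, θ2=270°]
step 1 (rotate(1, 90)): [θ0=0°, θ1=180°, θ2=270°]
step 2 (rotate(2, 180)): [θ0=0°, θ1=180°, θ2=90°]
step 3 (rotate(0, -90)): [θ0=270°, θ1=180°, θ2=90°]
step 4 (rotate(2, 180)): [θ0=270°, θ1=180°, θ2=270°]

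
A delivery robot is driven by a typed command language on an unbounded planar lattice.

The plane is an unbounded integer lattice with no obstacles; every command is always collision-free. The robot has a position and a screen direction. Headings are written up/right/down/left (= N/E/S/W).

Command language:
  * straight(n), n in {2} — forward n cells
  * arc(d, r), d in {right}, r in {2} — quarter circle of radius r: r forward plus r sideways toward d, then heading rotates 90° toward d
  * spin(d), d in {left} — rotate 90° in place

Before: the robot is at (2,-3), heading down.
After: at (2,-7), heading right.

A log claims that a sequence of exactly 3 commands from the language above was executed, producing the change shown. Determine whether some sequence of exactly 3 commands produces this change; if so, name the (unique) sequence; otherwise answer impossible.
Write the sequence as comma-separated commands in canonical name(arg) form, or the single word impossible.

straight(2), straight(2), spin(left)

key: running spin(left) before straight(2) would end elsewhere — order is forced
initial: at (2,-3), heading down
step 1 (straight(2)): at (2,-5), heading down
step 2 (straight(2)): at (2,-7), heading down
step 3 (spin(left)): at (2,-7), heading right
no rival 3-sequence matches.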